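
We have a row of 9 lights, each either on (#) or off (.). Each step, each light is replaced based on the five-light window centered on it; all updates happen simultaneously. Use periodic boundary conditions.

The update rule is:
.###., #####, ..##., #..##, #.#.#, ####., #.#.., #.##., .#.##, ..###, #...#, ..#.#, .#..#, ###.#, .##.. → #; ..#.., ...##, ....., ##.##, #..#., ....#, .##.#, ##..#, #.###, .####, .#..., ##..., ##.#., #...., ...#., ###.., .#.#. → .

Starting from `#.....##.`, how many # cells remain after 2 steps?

1

#.....#..
.......#.
count of #: 1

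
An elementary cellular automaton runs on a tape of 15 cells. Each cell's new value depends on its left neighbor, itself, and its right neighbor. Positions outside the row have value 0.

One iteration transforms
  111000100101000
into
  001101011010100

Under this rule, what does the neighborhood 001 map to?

1

At position 5 the neighborhood is 001; the next row has 1 there.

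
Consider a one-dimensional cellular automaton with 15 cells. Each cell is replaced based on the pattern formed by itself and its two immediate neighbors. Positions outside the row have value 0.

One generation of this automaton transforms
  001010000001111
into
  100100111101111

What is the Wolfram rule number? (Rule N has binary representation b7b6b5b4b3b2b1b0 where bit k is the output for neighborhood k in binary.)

position 12: 111 → 1  (bit 7 = 1)
position 14: 110 → 1  (bit 6 = 1)
position 3: 101 → 1  (bit 5 = 1)
position 5: 100 → 0  (bit 4 = 0)
position 11: 011 → 1  (bit 3 = 1)
position 2: 010 → 0  (bit 2 = 0)
position 1: 001 → 0  (bit 1 = 0)
position 0: 000 → 1  (bit 0 = 1)
bits b7..b0 = 11101001 = 233

233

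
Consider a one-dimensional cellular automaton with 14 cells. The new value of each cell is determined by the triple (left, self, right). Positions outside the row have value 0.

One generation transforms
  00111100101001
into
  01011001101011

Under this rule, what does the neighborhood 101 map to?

0

At position 9 the neighborhood is 101; the next row has 0 there.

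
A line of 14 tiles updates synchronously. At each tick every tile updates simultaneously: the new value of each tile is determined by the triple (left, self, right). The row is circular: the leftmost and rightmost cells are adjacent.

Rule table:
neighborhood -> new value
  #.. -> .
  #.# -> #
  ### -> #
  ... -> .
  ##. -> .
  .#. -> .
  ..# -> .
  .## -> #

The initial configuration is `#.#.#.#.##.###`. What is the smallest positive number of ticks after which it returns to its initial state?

.#.#.#.##.####
#.#.#.##.####.
.#.#.##.####.#
#.#.##.####.#.
.#.##.####.#.#
#.##.####.#.#.
.##.####.#.#.#
##.####.#.#.#.
#.####.#.#.#.#
.####.#.#.#.##
####.#.#.#.##.
###.#.#.#.##.#
##.#.#.#.##.##
#.#.#.#.##.###

14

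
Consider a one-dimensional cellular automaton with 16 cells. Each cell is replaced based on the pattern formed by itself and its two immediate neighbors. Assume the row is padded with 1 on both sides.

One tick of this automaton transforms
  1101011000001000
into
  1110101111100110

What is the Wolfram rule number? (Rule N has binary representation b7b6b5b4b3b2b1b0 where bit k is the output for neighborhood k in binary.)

241

position 0: 111 → 1  (bit 7 = 1)
position 1: 110 → 1  (bit 6 = 1)
position 2: 101 → 1  (bit 5 = 1)
position 7: 100 → 1  (bit 4 = 1)
position 5: 011 → 0  (bit 3 = 0)
position 3: 010 → 0  (bit 2 = 0)
position 11: 001 → 0  (bit 1 = 0)
position 8: 000 → 1  (bit 0 = 1)
bits b7..b0 = 11110001 = 241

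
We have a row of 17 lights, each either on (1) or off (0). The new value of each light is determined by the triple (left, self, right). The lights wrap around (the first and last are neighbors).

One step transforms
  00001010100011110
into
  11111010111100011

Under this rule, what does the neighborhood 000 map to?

1

At position 0 the neighborhood is 000; the next row has 1 there.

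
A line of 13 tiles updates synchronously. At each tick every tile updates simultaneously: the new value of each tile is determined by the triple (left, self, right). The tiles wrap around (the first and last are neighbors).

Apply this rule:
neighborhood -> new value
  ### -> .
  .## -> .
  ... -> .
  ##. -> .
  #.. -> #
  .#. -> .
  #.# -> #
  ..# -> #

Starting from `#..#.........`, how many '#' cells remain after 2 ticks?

4

tick 1: .##.#.......#
tick 2: #..#.#.....#.
count of #: 4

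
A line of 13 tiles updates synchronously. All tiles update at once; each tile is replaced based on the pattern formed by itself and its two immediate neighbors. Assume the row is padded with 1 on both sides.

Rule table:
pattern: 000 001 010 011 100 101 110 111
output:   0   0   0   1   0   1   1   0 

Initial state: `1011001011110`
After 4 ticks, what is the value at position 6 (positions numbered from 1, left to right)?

tick 1: 1111000110011
tick 2: 0001000110010
tick 3: 0000000110001
tick 4: 0000000110001
position 6 holds 0

0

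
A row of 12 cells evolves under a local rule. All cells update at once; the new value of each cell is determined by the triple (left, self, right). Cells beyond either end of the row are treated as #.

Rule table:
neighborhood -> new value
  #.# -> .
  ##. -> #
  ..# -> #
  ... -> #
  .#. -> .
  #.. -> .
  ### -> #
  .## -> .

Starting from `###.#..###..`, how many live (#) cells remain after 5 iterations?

5

###...#.##.#
###.##...#..
###..#.##..#
###.#...#.#.
###...##....
count of #: 5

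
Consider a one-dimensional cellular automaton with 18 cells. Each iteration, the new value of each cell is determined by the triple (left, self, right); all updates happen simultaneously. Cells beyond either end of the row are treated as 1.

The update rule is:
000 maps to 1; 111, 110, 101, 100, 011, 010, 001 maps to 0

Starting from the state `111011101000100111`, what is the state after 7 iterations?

000000000010000000

000000000010000000
011111111000111110
000000000010000000  (repeats iteration 1; period 2)
iteration 7: 000000000010000000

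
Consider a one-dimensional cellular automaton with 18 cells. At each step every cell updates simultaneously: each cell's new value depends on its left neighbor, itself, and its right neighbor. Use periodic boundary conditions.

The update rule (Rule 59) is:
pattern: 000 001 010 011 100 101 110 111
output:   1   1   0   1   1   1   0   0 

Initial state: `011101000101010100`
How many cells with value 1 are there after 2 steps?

9

step 1: 110010111010101011
step 2: 001101100101010110
count of 1: 9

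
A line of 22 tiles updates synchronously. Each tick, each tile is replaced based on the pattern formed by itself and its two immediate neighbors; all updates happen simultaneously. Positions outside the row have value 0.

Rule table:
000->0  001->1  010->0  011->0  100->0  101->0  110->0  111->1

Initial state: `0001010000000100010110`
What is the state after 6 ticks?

0010000000001000100000
0100000000010001000000
1000000000100010000000
0000000001000100000000
0000000010001000000000
0000000100010000000000

0000000100010000000000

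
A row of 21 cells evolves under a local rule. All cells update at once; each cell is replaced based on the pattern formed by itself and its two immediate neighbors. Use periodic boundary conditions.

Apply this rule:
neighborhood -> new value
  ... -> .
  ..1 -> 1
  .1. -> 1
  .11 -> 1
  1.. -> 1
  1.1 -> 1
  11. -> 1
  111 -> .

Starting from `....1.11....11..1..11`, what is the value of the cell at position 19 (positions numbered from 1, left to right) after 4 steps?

.

1..111111..1111111111
1111....1111.........
1..11..11..11.......1
11111111111111.....11
position 19 holds .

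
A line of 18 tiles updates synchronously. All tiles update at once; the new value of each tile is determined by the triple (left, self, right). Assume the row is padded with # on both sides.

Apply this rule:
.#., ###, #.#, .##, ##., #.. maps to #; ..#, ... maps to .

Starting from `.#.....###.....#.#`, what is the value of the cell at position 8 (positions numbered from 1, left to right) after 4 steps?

#

###....####....###
####...#####...###
#####..######..###
######.#######.###
position 8 holds #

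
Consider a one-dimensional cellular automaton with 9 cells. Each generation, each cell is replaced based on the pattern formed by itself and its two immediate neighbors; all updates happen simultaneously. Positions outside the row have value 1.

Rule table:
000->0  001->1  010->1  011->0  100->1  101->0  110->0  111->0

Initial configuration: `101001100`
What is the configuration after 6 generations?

001110011
110001100
001010011
111011100
000000011
100000100

100000100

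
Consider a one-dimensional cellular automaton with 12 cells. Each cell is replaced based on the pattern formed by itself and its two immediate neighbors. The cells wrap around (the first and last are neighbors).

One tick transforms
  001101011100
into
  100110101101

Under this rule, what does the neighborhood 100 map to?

0

At position 10 the neighborhood is 100; the next row has 0 there.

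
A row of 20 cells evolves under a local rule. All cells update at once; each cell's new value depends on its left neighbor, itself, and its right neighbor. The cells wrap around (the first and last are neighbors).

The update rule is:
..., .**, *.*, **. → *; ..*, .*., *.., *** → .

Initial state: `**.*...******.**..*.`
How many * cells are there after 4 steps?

***..*.*....****...*
..*...*..**.*..*.*.*
....*....***....*.*.
***...**.*.*.**..*..
count of *: 10

10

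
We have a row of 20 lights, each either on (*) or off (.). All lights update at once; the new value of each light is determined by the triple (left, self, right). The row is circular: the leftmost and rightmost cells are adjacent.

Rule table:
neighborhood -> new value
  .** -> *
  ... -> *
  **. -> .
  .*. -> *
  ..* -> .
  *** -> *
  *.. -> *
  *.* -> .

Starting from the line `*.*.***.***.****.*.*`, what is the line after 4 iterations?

*.*.*.*.*.*.**.*.*.*

iteration 1: ..*.**..**..***..*.*
iteration 2: *.*.*.*.*.*.**.*.*.*
iteration 3: ..*.*.*.*.*.*..*.*.*
iteration 4: *.*.*.*.*.*.**.*.*.*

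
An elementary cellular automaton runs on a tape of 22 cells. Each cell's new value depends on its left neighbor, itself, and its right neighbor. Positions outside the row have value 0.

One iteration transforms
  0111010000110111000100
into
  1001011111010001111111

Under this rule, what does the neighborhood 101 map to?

0

At position 4 the neighborhood is 101; the next row has 0 there.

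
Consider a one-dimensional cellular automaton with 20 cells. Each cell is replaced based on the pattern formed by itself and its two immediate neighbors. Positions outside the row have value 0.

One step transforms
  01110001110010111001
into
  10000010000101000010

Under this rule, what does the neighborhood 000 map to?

0

At position 5 the neighborhood is 000; the next row has 0 there.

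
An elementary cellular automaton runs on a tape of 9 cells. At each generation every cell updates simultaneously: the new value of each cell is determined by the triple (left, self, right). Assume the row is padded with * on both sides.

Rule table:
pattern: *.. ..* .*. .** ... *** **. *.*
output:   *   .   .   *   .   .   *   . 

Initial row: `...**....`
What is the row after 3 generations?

.*...***.

*..***...
**.*.**..
.*...***.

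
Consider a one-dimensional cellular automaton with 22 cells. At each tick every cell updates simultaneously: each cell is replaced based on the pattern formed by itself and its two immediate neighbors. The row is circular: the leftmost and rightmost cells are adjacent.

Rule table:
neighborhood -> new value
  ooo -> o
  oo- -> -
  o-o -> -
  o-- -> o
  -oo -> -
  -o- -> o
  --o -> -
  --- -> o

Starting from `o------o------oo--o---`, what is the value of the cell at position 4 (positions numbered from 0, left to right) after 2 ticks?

oooooo-oooooo---o-ooo-
-oooo---oooo-oo-o--o--
position 4 holds o

o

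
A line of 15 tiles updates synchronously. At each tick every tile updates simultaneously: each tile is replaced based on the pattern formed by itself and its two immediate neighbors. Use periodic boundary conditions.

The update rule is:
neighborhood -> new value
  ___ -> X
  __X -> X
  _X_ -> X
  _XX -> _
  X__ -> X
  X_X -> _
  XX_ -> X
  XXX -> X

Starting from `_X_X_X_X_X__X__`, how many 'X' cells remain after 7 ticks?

XX_X_X_X_XXXXXX
XX_X_X_X__XXXXX
XX_X_X_XXX_XXXX
XX_X_X__XX__XXX
XX_X_XXX_XXX_XX
XX_X__XX__XX__X
XX_XXX_XXX_XXX_
count of X: 11

11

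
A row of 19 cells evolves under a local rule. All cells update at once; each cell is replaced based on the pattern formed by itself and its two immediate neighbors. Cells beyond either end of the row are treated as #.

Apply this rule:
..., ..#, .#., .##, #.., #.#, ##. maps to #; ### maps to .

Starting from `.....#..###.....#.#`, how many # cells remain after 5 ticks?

18

#########.#########
........###........
#########.#########  (repeats tick 1; period 2)
tick 5: #########.#########
count of #: 18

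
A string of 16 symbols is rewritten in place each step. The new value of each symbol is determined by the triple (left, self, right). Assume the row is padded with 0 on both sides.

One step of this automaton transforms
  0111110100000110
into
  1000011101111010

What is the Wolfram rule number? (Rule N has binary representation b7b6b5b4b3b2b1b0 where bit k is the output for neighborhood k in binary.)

position 2: 111 → 0  (bit 7 = 0)
position 5: 110 → 1  (bit 6 = 1)
position 6: 101 → 1  (bit 5 = 1)
position 8: 100 → 0  (bit 4 = 0)
position 1: 011 → 0  (bit 3 = 0)
position 7: 010 → 1  (bit 2 = 1)
position 0: 001 → 1  (bit 1 = 1)
position 9: 000 → 1  (bit 0 = 1)
bits b7..b0 = 01100111 = 103

103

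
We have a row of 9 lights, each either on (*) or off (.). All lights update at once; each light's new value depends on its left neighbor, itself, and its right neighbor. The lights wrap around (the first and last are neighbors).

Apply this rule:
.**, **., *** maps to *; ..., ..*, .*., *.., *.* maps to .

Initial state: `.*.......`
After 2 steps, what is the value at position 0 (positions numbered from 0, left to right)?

.........
.........
position 0 holds .

.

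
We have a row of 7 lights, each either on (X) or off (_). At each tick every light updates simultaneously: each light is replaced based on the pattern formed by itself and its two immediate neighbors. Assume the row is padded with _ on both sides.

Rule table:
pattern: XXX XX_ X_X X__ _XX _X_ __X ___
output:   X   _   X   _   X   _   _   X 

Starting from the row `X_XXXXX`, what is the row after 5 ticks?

tick 1: _XXXXX_
tick 2: _XXXX__
tick 3: _XXX__X
tick 4: _XX____
tick 5: _X__XXX

_X__XXX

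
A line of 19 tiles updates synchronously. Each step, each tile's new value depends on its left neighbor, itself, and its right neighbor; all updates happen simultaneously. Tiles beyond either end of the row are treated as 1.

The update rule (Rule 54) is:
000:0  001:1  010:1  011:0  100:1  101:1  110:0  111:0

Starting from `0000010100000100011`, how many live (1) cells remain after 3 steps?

1000111110001110100
0101000001010001111
1111100011111010000
count of 1: 11

11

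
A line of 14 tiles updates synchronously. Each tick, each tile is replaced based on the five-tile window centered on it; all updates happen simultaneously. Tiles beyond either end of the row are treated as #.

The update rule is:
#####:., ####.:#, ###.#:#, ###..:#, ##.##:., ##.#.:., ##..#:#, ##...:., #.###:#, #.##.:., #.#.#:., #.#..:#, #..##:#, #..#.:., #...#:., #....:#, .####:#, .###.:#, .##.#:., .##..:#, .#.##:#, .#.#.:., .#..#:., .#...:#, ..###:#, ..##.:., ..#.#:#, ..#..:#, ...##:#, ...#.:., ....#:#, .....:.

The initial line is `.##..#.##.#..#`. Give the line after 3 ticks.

tick 1: ..##.##...#.##
tick 2: ##....#...####
tick 3: ##.##.##.###..

##.##.##.###..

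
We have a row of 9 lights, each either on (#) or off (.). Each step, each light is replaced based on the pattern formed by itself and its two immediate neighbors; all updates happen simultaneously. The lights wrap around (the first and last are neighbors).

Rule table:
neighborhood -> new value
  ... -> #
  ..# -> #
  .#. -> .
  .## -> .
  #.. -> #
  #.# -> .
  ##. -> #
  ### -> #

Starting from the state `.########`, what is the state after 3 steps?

##..#####

step 1: ..#######
step 2: ##.######
step 3: ##..#####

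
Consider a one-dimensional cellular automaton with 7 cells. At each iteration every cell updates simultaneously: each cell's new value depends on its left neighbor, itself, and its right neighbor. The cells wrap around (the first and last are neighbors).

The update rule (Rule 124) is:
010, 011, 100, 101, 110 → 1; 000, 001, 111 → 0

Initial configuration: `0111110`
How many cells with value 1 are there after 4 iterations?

5

iteration 1: 0100011
iteration 2: 1110011
iteration 3: 0011010
iteration 4: 0011111
count of 1: 5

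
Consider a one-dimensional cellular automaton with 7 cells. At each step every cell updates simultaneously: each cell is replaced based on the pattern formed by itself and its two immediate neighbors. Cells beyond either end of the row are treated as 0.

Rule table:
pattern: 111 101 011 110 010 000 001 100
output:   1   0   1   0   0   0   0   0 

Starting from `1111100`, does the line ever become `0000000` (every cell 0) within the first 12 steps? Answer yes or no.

step 1: 1111000
step 2: 1110000
step 3: 1100000
step 4: 1000000
step 5: 0000000
all cells are 0 at step 5

yes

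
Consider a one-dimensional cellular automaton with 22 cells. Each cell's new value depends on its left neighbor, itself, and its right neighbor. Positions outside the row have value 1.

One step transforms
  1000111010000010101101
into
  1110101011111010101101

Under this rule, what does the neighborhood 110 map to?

1

At position 0 the neighborhood is 110; the next row has 1 there.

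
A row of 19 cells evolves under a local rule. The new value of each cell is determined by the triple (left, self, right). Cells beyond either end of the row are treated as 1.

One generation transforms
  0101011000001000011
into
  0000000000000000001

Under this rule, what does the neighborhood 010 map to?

At position 1 the neighborhood is 010; the next row has 0 there.

0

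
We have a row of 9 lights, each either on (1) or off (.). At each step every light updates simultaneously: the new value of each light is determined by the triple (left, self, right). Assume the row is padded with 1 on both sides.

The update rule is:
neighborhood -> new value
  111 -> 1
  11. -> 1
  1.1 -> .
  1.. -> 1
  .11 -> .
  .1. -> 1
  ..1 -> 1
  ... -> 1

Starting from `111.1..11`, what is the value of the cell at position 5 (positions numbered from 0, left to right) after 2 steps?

1

step 1: 111.111.1
step 2: 111..11..
position 5 holds 1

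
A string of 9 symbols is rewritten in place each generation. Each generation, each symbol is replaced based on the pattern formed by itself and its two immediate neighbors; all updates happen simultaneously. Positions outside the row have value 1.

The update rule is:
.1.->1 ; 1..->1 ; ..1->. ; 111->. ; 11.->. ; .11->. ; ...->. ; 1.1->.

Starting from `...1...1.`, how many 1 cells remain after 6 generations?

4

1..11..1.
.1...1.1.
.11..1.1.
...1.1.1.
1..1.1.1.
.1.1.1.1.
count of 1: 4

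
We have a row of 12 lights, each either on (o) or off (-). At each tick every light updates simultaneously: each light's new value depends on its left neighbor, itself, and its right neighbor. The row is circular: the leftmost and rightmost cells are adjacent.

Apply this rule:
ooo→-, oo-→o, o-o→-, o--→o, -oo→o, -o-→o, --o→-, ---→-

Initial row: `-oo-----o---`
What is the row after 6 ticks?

-ooo----oo--
-o-oo---ooo-
-o-ooo--o-oo
-o-o-oo-o-oo
-o-o-oo-o-oo  (fixed point — unchanged through tick 6)

-o-o-oo-o-oo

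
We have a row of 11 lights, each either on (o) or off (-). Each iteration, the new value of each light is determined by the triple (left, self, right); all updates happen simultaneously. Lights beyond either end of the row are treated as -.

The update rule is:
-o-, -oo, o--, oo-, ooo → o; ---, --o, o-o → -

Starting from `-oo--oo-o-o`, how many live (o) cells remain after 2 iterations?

7

-ooo-oo-o-o
-ooo-oo-o-o
count of o: 7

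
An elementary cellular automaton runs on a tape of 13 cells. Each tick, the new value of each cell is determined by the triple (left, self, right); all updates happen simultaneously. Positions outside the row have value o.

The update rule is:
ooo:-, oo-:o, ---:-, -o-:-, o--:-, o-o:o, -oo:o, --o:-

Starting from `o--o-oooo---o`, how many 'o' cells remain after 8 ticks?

o---oo--o---o
o---oo------o
o---oo------o  (fixed point — unchanged through tick 8)
count of o: 4

4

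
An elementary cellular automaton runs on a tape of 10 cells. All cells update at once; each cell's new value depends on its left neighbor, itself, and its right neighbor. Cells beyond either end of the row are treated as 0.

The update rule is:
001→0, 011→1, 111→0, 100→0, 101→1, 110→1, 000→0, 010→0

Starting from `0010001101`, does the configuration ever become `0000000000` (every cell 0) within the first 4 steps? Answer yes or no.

step 1: 0000001110
step 2: 0000001010
step 3: 0000000100
step 4: 0000000000
all cells are 0 at step 4

yes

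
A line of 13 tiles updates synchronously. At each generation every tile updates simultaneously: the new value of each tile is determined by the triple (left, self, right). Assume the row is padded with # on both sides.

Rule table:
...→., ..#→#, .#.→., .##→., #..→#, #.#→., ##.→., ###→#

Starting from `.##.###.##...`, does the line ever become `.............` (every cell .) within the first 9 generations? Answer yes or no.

no

.....#....#.#
#...#.#..#...
.#.#...##.#.#
....#.#......
#..#...#....#
.##.#.#.#..#.
.........##..
#.......#..##
.#.....#.##.#
generation 9 is .#.....#.##.#, still not uniform .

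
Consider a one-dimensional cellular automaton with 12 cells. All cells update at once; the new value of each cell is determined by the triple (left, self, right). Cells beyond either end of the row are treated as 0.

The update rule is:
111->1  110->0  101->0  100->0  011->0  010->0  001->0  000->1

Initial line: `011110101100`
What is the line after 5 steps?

001100000001
100001111100
001100111001
100000010000
001111000111

001111000111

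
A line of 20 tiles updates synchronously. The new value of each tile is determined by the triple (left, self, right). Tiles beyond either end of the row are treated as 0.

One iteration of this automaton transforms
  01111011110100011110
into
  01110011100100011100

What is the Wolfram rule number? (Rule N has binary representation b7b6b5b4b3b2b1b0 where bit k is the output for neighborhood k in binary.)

position 2: 111 → 1  (bit 7 = 1)
position 4: 110 → 0  (bit 6 = 0)
position 5: 101 → 0  (bit 5 = 0)
position 12: 100 → 0  (bit 4 = 0)
position 1: 011 → 1  (bit 3 = 1)
position 11: 010 → 1  (bit 2 = 1)
position 0: 001 → 0  (bit 1 = 0)
position 13: 000 → 0  (bit 0 = 0)
bits b7..b0 = 10001100 = 140

140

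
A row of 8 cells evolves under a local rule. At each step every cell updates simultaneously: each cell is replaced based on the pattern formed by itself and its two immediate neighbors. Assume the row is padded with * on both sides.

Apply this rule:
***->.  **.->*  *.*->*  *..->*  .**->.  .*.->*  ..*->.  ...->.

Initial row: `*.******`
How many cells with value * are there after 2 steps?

**......
.**.....
count of *: 2

2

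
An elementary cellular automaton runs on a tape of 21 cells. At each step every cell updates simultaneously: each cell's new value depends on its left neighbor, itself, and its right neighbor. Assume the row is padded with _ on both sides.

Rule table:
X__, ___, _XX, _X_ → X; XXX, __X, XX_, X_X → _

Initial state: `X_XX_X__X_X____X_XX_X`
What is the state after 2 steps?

X_X__XX_X_XXXX_X_X__X
X_XX_X__X_X____X_XX_X

X_XX_X__X_X____X_XX_X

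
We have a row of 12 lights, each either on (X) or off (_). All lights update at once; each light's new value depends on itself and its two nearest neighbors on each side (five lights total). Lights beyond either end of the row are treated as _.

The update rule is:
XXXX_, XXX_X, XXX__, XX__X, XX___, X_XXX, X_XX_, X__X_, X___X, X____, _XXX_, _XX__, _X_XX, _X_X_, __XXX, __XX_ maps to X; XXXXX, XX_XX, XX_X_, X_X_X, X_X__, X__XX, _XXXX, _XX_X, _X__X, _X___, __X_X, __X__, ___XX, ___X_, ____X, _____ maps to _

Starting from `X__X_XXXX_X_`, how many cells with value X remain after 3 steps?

7

__X_XX_XX___
___XX__XXXX_
___XXX_X_XXX
count of X: 7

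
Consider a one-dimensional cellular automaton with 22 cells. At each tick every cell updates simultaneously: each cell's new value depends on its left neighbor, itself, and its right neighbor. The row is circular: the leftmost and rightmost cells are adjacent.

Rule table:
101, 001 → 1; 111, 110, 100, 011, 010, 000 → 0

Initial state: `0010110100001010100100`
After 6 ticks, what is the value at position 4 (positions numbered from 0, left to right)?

tick 1: 0101001000010101001000
tick 2: 1010010000101010010000
tick 3: 0100100001010100100001
tick 4: 1001000010101001000010
tick 5: 0010000101010010000101
tick 6: 0100001010100100001010
position 4 holds 0

0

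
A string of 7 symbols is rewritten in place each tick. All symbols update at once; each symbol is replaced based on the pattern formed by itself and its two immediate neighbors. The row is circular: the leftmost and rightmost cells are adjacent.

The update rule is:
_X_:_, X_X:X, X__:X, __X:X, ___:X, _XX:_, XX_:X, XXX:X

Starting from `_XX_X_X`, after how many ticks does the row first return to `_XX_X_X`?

tick 1: X_XX_X_
tick 2: _X_XX_X
tick 3: X_X_XX_
tick 4: _X_X_XX
tick 5: X_X_X_X
tick 6: XX_X_X_
tick 7: _XX_X_X

7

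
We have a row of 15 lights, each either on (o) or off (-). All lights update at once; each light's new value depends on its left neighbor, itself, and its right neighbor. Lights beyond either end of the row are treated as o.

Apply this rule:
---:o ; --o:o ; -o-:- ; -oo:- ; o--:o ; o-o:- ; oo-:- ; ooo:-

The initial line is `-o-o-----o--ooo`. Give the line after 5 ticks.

----oooooooo---

----ooooo-oo---
oooo--------ooo
----oooooooo---
oooo--------ooo  (repeats tick 2; period 2)
tick 5: ----oooooooo---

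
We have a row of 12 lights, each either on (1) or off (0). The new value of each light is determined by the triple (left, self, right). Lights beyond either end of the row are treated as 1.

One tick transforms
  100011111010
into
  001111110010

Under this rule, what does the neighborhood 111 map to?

1

At position 5 the neighborhood is 111; the next row has 1 there.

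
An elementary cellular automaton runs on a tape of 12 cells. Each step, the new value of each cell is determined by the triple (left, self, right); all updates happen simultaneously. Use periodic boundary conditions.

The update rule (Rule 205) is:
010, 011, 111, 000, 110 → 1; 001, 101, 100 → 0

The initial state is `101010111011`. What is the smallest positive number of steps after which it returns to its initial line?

1

101010111011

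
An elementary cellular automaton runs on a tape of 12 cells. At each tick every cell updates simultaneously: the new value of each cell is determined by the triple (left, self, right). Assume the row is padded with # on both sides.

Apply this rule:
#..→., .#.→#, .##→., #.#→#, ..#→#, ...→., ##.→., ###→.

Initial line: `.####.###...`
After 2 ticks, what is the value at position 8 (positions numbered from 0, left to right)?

.

tick 1: #....#.....#
tick 2: ....##....#.
position 8 holds .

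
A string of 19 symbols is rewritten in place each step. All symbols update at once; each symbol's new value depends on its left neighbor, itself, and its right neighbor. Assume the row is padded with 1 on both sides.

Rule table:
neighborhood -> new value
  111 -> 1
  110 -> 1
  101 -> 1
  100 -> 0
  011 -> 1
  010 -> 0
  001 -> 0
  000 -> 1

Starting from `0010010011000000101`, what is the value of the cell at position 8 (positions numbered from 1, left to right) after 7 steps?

0000000011011110011
0111111011111110011
1111111111111110011
1111111111111110011  (fixed point — unchanged through step 7)
position 8 holds 1

1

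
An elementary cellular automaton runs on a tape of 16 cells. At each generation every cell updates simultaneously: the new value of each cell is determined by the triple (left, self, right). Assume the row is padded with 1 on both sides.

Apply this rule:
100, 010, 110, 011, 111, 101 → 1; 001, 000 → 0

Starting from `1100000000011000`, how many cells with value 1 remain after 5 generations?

1110000000011100
1111000000011110
1111100000011111
1111110000011111
1111111000011111
count of 1: 12

12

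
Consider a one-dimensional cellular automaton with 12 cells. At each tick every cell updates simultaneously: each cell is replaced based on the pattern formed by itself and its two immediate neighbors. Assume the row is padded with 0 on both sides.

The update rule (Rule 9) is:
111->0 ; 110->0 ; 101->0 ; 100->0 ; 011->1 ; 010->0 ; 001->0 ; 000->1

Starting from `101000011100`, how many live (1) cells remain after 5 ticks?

000011010001
111010000100
100000110001
001110100100
101000000001
count of 1: 3

3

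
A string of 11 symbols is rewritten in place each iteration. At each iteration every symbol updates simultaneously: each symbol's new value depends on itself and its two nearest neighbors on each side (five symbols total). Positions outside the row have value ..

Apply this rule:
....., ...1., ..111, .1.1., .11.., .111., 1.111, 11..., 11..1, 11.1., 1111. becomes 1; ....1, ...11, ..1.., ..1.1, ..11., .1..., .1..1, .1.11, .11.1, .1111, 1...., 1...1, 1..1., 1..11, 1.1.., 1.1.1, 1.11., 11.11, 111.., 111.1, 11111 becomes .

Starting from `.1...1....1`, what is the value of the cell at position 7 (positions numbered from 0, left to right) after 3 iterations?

1...1....1.
...1....1..
1.1....1...
position 7 holds 1

1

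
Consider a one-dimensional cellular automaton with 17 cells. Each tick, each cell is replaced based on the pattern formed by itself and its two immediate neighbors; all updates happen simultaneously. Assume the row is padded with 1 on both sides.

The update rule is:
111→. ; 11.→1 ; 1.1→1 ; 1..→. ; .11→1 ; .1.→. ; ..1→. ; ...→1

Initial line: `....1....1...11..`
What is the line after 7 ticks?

.11111...1.1.1..1

.11...11...1.11..
111.1.11.1..111..
..11.1111...1.1..
..1111..1.1..1...
..1..1...1.....1.
.......1...111..1
.11111...1.1.1..1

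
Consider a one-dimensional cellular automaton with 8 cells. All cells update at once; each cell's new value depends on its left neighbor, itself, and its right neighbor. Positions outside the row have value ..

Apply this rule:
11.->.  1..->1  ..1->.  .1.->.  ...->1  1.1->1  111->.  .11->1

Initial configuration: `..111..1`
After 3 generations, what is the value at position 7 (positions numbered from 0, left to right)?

generation 1: 1.1..1..
generation 2: .1.1..11
generation 3: ..1.1.1.
position 7 holds .

.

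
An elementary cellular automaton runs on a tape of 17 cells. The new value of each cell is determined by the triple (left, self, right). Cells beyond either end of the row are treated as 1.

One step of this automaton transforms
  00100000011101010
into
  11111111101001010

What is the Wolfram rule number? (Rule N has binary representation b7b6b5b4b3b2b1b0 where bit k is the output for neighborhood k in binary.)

151

position 10: 111 → 1  (bit 7 = 1)
position 11: 110 → 0  (bit 6 = 0)
position 12: 101 → 0  (bit 5 = 0)
position 0: 100 → 1  (bit 4 = 1)
position 9: 011 → 0  (bit 3 = 0)
position 2: 010 → 1  (bit 2 = 1)
position 1: 001 → 1  (bit 1 = 1)
position 4: 000 → 1  (bit 0 = 1)
bits b7..b0 = 10010111 = 151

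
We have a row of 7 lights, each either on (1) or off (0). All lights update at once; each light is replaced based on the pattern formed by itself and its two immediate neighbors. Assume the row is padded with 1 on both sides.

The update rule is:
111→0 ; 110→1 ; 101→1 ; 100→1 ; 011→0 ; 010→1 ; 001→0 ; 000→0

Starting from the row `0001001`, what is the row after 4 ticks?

1011000

tick 1: 1001100
tick 2: 1100110
tick 3: 0110011
tick 4: 1011000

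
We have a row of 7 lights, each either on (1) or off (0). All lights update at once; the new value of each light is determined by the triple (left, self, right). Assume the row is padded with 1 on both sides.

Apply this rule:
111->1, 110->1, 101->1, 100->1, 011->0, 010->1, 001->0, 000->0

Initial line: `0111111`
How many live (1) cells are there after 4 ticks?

6

tick 1: 1011111
tick 2: 1101111
tick 3: 1110111
tick 4: 1111011
count of 1: 6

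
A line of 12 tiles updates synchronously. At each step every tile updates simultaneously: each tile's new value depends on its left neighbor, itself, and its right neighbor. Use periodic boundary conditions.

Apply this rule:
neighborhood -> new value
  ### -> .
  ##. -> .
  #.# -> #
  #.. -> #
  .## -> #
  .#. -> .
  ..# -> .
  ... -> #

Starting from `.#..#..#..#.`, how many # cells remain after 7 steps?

..#..#..#..#
#..#..#..#..
.#..#..#..#.  (repeats step 0; period 3)
step 7: ..#..#..#..#
count of #: 4

4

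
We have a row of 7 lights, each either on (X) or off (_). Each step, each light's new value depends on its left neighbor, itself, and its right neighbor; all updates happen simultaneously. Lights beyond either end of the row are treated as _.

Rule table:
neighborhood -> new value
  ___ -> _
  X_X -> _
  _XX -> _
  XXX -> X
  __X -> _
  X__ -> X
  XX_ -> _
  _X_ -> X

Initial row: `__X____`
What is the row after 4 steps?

__XX___
____X__
____XX_
______X

______X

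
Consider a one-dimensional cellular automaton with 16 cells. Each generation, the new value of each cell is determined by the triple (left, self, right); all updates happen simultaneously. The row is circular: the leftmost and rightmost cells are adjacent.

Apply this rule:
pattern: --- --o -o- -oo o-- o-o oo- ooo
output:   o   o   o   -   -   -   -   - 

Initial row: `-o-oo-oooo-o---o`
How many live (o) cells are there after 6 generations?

10

-o---------o-ooo
-o-ooooooooo----
oo-----------ooo
---oooooooooo---
ooo-----------oo
----oooooooooo--
count of o: 10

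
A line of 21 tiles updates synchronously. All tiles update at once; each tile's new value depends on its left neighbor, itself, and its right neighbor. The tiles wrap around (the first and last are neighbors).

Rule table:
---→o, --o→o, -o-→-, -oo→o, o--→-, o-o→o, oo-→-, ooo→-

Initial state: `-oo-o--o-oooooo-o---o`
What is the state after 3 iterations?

iteration 1: oo-o--o-oo-----o--oo-
iteration 2: o-o--o-oo--oooo--oo-o
iteration 3: -o--o-oo--oo----oo-oo

-o--o-oo--oo----oo-oo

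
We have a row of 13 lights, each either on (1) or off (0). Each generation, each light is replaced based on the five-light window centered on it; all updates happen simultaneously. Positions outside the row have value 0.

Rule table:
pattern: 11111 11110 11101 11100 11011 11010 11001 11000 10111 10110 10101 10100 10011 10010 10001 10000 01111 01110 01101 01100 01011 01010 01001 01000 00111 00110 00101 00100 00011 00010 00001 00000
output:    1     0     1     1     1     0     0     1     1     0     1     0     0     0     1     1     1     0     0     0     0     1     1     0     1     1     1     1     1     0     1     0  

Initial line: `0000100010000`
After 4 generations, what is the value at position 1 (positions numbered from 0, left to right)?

0

0010101010100
1011111111001
1011111101001
1011110100101
position 1 holds 0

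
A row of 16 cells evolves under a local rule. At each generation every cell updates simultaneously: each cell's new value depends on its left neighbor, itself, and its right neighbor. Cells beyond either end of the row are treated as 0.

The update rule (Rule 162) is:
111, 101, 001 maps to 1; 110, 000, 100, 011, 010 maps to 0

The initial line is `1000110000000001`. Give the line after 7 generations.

0000000010000000

0001000000000010
0010000000000100
0100000000001000
1000000000010000
0000000000100000
0000000001000000
0000000010000000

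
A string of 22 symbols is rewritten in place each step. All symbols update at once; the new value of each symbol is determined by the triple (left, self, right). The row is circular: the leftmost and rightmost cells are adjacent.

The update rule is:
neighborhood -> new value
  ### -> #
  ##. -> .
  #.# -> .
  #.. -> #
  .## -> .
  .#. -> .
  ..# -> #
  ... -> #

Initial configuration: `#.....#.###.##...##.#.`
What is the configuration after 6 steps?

.#####...#....###.....
#.###.###.####.#.#####
...#...#...##.....####
###.###.###..#####.##.
.#...#...#.##.###.....
#.###.###......#.#####

#.###.###......#.#####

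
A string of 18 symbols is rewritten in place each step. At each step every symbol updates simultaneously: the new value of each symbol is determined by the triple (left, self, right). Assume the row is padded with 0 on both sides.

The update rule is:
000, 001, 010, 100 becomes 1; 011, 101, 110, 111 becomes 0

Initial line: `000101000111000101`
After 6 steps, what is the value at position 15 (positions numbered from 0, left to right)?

0

111101111000111101
000000000111000001
111111111000111111
000000000111000000
111111111000111111  (repeats step 3; period 2)
step 6: 000000000111000000
position 15 holds 0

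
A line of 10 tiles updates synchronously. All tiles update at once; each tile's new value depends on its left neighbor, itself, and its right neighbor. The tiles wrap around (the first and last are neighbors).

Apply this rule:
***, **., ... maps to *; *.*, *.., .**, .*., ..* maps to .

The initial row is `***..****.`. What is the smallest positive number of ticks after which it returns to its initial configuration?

25

.**...***.
..*.*..**.
*.......*.
..*****...
*..****.**
*...***..*
*.*..**...
......*.*.
*****.....
.****.***.
..***..**.
*..**...*.
....*.*...
***.....**
***.***..*
***..**...
.**...*.*.
..*.*.....
*.....****
*.***..***
*..**...**
*...*.*..*
*.*.......
....*****.
***..****.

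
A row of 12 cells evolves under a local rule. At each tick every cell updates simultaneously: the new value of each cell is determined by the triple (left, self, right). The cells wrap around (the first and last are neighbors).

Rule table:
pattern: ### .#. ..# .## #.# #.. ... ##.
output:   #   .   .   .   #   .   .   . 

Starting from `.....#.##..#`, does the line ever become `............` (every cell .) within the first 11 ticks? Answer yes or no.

yes

......#.....
............
all cells are . at tick 2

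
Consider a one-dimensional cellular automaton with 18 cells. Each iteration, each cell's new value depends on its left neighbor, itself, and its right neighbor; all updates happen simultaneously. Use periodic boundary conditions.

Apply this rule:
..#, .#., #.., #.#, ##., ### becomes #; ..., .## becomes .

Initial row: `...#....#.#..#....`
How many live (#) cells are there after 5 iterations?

15

..###..########...
.#.####.########..
###.####.########.
.###.####.########
#.###.####.#######
count of #: 15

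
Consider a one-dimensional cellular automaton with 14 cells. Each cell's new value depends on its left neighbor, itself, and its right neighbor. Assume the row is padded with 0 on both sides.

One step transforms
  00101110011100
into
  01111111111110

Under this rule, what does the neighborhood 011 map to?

At position 4 the neighborhood is 011; the next row has 1 there.

1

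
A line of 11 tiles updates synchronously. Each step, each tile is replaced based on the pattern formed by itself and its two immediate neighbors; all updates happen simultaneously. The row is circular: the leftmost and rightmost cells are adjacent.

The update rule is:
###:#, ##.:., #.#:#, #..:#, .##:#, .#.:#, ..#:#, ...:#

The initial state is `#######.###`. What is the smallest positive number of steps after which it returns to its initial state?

######.####
#####.#####
####.######
###.#######
##.########
#.#########
.##########
##########.
#########.#
########.##
#######.###

11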